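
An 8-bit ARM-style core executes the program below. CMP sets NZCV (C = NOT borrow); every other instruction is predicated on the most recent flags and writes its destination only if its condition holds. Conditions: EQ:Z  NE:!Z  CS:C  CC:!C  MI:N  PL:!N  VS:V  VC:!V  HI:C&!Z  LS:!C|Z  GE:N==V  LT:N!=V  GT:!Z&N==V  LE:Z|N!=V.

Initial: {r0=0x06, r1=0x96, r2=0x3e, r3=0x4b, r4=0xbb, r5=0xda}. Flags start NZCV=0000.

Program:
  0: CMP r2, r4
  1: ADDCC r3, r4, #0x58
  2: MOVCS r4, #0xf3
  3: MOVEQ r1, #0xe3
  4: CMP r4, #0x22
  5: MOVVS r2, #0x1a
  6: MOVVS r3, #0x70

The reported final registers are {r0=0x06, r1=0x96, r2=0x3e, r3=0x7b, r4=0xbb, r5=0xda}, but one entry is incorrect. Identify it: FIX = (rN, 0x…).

[0] flags=1001 → (cmp)
[1] flags=1001 CC?T → r3=0x13
[2] flags=1001 CS?F → skip
[3] flags=1001 EQ?F → skip
[4] flags=1010 → (cmp)
[5] flags=1010 VS?F → skip
[6] flags=1010 VS?F → skip

FIX = (r3, 0x13)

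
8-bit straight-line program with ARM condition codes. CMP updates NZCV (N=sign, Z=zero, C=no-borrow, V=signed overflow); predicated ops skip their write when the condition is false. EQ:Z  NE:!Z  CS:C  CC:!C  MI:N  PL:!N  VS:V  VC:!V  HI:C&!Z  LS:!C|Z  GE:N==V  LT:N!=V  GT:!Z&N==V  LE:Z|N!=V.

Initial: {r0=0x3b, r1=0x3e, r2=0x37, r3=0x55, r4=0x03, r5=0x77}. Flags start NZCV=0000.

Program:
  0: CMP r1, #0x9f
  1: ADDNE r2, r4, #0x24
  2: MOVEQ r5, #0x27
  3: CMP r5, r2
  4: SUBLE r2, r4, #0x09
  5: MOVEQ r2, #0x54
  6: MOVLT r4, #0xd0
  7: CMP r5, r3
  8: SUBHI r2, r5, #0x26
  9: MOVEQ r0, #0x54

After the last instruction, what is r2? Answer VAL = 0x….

VAL = 0x51

0: ✓ CMP  NZCV=1001
1: ✓ ADDNE  r2←0x27
2: · MOVEQ
3: ✓ CMP  NZCV=0010
4: · SUBLE
5: · MOVEQ
6: · MOVLT
7: ✓ CMP  NZCV=0010
8: ✓ SUBHI  r2←0x51
9: · MOVEQ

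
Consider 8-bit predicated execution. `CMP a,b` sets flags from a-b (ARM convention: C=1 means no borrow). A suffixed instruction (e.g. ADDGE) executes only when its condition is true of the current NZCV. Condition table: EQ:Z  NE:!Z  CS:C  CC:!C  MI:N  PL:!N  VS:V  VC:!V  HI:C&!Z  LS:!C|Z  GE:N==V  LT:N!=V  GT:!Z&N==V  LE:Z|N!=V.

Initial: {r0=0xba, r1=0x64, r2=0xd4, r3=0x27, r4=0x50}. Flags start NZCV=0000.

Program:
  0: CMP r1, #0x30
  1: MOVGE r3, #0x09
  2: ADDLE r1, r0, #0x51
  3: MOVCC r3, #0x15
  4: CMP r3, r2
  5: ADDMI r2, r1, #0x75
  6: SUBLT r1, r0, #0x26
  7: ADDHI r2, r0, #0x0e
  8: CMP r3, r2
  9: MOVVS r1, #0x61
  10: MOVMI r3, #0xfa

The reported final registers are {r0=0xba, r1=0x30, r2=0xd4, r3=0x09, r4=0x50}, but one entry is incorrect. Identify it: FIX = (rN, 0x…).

0: ✓ CMP  NZCV=0010
1: ✓ MOVGE  r3←0x09
2: · ADDLE
3: · MOVCC
4: ✓ CMP  NZCV=0000
5: · ADDMI
6: · SUBLT
7: · ADDHI
8: ✓ CMP  NZCV=0000
9: · MOVVS
10: · MOVMI

FIX = (r1, 0x64)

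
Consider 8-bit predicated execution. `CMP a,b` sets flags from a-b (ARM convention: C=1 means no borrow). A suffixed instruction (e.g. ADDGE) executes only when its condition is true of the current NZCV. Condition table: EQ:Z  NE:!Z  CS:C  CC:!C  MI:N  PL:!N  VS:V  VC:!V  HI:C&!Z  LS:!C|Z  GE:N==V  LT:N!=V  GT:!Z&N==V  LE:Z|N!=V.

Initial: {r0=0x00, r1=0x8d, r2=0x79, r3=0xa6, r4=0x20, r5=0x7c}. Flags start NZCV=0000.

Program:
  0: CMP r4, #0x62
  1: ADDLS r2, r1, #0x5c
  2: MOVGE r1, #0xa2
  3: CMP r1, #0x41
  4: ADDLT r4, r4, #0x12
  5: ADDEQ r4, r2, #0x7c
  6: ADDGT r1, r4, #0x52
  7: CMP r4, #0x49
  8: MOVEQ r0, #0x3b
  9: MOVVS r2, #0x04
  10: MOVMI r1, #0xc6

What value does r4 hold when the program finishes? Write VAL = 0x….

VAL = 0x32

[0] flags=1000 → (cmp)
[1] flags=1000 LS?T → r2=0xe9
[2] flags=1000 GE?F → skip
[3] flags=0011 → (cmp)
[4] flags=0011 LT?T → r4=0x32
[5] flags=0011 EQ?F → skip
[6] flags=0011 GT?F → skip
[7] flags=1000 → (cmp)
[8] flags=1000 EQ?F → skip
[9] flags=1000 VS?F → skip
[10] flags=1000 MI?T → r1=0xc6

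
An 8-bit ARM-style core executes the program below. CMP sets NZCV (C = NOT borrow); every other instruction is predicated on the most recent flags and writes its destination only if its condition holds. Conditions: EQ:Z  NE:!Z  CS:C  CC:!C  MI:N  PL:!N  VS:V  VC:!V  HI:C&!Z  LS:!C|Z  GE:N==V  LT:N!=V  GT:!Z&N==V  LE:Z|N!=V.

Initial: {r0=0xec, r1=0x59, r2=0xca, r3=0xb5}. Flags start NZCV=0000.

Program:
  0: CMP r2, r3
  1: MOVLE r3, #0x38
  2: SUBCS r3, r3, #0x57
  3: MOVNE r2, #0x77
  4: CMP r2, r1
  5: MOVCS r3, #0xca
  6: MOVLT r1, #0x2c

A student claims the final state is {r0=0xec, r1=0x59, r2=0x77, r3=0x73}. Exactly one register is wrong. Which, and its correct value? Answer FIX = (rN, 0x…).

[0] flags=0010 → (cmp)
[1] flags=0010 LE?F → skip
[2] flags=0010 CS?T → r3=0x5e
[3] flags=0010 NE?T → r2=0x77
[4] flags=0010 → (cmp)
[5] flags=0010 CS?T → r3=0xca
[6] flags=0010 LT?F → skip

FIX = (r3, 0xca)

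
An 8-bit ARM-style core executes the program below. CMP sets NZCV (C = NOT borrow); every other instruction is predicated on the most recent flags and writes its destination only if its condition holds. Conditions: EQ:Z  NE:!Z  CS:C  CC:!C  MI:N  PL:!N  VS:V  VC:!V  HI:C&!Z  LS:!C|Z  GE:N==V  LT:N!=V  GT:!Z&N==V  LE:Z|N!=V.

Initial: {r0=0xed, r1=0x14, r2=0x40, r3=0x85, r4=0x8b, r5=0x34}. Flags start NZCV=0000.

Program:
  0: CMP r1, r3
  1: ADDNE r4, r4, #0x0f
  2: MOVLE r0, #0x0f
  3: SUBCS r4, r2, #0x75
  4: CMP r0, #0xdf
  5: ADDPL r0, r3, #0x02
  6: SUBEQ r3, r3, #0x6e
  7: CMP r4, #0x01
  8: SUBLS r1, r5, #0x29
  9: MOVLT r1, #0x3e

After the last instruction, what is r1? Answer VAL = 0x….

0: ✓ CMP  NZCV=1001
1: ✓ ADDNE  r4←0x9a
2: · MOVLE
3: · SUBCS
4: ✓ CMP  NZCV=0010
5: ✓ ADDPL  r0←0x87
6: · SUBEQ
7: ✓ CMP  NZCV=1010
8: · SUBLS
9: ✓ MOVLT  r1←0x3e

VAL = 0x3e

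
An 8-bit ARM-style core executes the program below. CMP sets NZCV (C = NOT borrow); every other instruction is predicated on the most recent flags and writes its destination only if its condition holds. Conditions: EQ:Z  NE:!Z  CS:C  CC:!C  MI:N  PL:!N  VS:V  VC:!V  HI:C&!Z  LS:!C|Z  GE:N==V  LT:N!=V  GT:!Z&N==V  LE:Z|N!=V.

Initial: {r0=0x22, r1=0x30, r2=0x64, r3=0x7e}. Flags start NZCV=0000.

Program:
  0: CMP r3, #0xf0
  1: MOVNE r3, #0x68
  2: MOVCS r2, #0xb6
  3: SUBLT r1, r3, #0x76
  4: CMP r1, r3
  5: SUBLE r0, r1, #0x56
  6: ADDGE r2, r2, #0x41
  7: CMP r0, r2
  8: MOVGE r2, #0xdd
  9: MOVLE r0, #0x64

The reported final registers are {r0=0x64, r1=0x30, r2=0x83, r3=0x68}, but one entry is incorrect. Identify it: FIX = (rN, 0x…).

[0] flags=1001 → (cmp)
[1] flags=1001 NE?T → r3=0x68
[2] flags=1001 CS?F → skip
[3] flags=1001 LT?F → skip
[4] flags=1000 → (cmp)
[5] flags=1000 LE?T → r0=0xda
[6] flags=1000 GE?F → skip
[7] flags=0011 → (cmp)
[8] flags=0011 GE?F → skip
[9] flags=0011 LE?T → r0=0x64

FIX = (r2, 0x64)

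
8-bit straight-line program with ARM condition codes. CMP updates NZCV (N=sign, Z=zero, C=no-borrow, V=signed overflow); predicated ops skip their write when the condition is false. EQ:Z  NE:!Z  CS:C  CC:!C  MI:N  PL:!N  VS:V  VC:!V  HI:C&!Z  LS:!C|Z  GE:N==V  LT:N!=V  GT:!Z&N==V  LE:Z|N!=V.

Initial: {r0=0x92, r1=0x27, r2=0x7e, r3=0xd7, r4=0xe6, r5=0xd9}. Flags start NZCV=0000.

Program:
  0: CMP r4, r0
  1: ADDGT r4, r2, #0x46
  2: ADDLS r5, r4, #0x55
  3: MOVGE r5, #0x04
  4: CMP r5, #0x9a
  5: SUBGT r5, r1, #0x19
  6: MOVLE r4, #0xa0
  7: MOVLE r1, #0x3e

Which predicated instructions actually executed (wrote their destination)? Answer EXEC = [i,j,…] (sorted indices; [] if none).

EXEC = [1,3,5]

0: ✓ CMP  NZCV=0010
1: ✓ ADDGT  r4←0xc4
2: · ADDLS
3: ✓ MOVGE  r5←0x04
4: ✓ CMP  NZCV=0000
5: ✓ SUBGT  r5←0x0e
6: · MOVLE
7: · MOVLE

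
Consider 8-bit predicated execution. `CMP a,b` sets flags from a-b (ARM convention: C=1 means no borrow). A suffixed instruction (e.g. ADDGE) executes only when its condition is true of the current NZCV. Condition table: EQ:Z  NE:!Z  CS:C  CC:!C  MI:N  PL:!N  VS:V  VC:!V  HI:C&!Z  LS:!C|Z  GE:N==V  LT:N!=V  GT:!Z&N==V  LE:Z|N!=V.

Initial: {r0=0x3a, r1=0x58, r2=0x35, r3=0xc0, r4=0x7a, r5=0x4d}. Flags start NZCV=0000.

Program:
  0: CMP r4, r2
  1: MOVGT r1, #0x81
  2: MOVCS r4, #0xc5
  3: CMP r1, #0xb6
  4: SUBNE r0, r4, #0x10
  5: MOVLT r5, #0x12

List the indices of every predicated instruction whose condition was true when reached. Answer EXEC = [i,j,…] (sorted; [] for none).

0: ✓ CMP  NZCV=0010
1: ✓ MOVGT  r1←0x81
2: ✓ MOVCS  r4←0xc5
3: ✓ CMP  NZCV=1000
4: ✓ SUBNE  r0←0xb5
5: ✓ MOVLT  r5←0x12

EXEC = [1,2,4,5]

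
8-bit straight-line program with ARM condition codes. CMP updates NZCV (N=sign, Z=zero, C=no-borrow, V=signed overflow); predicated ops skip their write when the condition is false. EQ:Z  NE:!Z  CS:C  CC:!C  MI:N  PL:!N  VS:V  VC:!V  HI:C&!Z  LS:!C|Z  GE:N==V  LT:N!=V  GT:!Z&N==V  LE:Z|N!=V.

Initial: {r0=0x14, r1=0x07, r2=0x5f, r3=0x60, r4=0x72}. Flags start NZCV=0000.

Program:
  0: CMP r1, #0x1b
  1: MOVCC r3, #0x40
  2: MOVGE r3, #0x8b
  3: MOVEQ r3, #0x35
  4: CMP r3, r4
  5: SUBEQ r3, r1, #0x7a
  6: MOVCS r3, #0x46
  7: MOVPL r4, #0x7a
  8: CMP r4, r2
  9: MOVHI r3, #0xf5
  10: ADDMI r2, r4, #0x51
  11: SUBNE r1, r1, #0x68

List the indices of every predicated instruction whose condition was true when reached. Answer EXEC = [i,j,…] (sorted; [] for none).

[0] flags=1000 → (cmp)
[1] flags=1000 CC?T → r3=0x40
[2] flags=1000 GE?F → skip
[3] flags=1000 EQ?F → skip
[4] flags=1000 → (cmp)
[5] flags=1000 EQ?F → skip
[6] flags=1000 CS?F → skip
[7] flags=1000 PL?F → skip
[8] flags=0010 → (cmp)
[9] flags=0010 HI?T → r3=0xf5
[10] flags=0010 MI?F → skip
[11] flags=0010 NE?T → r1=0x9f

EXEC = [1,9,11]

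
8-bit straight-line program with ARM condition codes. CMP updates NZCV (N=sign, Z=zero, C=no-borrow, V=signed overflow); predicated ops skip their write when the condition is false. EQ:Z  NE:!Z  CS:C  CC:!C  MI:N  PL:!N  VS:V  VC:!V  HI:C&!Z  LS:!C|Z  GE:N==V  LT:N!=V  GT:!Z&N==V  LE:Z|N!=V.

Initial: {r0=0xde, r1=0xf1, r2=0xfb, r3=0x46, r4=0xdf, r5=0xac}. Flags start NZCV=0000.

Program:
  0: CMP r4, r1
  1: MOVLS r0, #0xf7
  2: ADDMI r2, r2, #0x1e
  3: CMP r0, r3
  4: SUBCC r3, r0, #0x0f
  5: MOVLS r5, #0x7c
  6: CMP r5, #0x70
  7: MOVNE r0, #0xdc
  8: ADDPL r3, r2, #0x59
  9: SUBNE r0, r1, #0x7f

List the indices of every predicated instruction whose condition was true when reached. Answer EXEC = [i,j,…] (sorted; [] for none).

[0] flags=1000 → (cmp)
[1] flags=1000 LS?T → r0=0xf7
[2] flags=1000 MI?T → r2=0x19
[3] flags=1010 → (cmp)
[4] flags=1010 CC?F → skip
[5] flags=1010 LS?F → skip
[6] flags=0011 → (cmp)
[7] flags=0011 NE?T → r0=0xdc
[8] flags=0011 PL?T → r3=0x72
[9] flags=0011 NE?T → r0=0x72

EXEC = [1,2,7,8,9]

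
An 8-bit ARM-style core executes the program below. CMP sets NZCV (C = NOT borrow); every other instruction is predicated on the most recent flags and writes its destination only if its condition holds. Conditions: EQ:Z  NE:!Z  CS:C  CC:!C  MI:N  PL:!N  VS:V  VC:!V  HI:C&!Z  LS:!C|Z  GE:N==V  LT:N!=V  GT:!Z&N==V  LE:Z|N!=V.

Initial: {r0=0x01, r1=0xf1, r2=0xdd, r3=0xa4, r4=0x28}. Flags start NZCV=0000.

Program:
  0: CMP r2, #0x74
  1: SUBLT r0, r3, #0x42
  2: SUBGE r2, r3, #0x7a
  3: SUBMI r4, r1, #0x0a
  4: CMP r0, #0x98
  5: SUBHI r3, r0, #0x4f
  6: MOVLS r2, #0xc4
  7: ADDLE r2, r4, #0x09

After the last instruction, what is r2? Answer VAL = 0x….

0: ✓ CMP  NZCV=0011
1: ✓ SUBLT  r0←0x62
2: · SUBGE
3: · SUBMI
4: ✓ CMP  NZCV=1001
5: · SUBHI
6: ✓ MOVLS  r2←0xc4
7: · ADDLE

VAL = 0xc4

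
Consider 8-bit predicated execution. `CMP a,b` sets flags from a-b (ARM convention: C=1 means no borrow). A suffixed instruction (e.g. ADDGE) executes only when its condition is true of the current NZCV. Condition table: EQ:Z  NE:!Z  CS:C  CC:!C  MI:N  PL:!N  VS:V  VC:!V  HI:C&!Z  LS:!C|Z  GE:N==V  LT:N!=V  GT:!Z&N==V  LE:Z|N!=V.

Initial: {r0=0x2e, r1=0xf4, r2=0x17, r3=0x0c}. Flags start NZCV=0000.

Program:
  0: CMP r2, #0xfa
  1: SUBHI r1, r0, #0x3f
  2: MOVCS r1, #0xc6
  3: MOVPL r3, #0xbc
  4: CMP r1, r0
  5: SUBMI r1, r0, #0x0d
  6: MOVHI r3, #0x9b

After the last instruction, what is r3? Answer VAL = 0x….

0: ✓ CMP  NZCV=0000
1: · SUBHI
2: · MOVCS
3: ✓ MOVPL  r3←0xbc
4: ✓ CMP  NZCV=1010
5: ✓ SUBMI  r1←0x21
6: ✓ MOVHI  r3←0x9b

VAL = 0x9b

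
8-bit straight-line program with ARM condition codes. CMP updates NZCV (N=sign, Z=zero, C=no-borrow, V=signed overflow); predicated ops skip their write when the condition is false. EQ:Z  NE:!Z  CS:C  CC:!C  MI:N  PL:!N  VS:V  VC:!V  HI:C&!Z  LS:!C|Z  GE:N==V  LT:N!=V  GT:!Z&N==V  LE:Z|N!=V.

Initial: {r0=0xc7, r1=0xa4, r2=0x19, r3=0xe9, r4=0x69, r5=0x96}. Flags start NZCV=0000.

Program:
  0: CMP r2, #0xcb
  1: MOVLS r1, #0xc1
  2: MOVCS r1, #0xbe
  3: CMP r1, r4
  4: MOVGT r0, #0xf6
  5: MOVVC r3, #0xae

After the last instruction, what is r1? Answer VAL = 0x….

VAL = 0xc1

0: ✓ CMP  NZCV=0000
1: ✓ MOVLS  r1←0xc1
2: · MOVCS
3: ✓ CMP  NZCV=0011
4: · MOVGT
5: · MOVVC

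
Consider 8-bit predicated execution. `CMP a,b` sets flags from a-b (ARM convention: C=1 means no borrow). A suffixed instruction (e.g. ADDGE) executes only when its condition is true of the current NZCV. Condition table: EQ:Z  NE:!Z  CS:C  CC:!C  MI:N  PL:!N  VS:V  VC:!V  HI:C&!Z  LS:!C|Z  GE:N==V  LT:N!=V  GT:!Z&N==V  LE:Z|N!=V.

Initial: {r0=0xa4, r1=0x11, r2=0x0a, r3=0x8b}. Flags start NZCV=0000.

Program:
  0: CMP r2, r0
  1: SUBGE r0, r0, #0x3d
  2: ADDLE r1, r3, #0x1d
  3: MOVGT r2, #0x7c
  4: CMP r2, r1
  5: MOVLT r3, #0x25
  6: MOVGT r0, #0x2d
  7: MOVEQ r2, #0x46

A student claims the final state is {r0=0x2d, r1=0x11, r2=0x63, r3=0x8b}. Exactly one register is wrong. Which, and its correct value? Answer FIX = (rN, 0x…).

FIX = (r2, 0x7c)

[0] flags=0000 → (cmp)
[1] flags=0000 GE?T → r0=0x67
[2] flags=0000 LE?F → skip
[3] flags=0000 GT?T → r2=0x7c
[4] flags=0010 → (cmp)
[5] flags=0010 LT?F → skip
[6] flags=0010 GT?T → r0=0x2d
[7] flags=0010 EQ?F → skip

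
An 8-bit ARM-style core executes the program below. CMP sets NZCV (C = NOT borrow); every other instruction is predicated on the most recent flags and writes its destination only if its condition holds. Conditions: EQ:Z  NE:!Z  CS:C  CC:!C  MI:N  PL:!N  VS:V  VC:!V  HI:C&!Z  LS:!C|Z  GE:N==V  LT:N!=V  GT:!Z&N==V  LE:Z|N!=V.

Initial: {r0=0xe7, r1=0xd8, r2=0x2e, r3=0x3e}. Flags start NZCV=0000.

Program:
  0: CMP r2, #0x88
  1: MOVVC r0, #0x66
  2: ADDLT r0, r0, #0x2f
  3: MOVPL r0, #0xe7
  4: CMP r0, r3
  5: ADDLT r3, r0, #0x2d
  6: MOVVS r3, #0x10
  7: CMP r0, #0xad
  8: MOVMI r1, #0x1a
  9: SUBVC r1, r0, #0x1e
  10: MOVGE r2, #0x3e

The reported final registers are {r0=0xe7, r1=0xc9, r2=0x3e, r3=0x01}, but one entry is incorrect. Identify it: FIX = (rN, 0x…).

FIX = (r3, 0x14)

0: ✓ CMP  NZCV=1001
1: · MOVVC
2: · ADDLT
3: · MOVPL
4: ✓ CMP  NZCV=1010
5: ✓ ADDLT  r3←0x14
6: · MOVVS
7: ✓ CMP  NZCV=0010
8: · MOVMI
9: ✓ SUBVC  r1←0xc9
10: ✓ MOVGE  r2←0x3e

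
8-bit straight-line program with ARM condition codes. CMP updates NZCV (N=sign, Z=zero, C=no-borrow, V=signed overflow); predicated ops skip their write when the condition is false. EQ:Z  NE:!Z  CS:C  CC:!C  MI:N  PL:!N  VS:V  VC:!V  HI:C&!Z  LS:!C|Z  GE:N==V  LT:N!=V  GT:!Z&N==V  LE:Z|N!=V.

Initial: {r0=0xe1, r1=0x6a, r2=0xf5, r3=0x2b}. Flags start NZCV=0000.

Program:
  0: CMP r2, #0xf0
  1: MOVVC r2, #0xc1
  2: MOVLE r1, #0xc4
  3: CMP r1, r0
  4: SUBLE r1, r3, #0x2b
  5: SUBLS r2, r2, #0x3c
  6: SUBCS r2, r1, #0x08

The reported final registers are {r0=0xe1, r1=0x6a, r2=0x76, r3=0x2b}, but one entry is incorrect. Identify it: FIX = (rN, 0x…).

0: ✓ CMP  NZCV=0010
1: ✓ MOVVC  r2←0xc1
2: · MOVLE
3: ✓ CMP  NZCV=1001
4: · SUBLE
5: ✓ SUBLS  r2←0x85
6: · SUBCS

FIX = (r2, 0x85)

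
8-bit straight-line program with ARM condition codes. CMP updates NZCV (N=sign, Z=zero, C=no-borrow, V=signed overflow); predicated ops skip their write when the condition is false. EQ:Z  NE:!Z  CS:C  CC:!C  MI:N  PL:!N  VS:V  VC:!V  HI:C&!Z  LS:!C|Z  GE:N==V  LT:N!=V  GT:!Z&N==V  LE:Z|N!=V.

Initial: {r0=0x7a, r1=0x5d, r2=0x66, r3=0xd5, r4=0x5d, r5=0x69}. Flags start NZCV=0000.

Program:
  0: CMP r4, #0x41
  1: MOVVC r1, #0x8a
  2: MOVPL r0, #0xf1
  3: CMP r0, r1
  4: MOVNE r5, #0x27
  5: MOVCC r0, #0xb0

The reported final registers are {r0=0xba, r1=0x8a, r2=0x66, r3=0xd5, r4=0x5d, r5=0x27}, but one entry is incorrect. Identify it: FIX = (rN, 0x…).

0: ✓ CMP  NZCV=0010
1: ✓ MOVVC  r1←0x8a
2: ✓ MOVPL  r0←0xf1
3: ✓ CMP  NZCV=0010
4: ✓ MOVNE  r5←0x27
5: · MOVCC

FIX = (r0, 0xf1)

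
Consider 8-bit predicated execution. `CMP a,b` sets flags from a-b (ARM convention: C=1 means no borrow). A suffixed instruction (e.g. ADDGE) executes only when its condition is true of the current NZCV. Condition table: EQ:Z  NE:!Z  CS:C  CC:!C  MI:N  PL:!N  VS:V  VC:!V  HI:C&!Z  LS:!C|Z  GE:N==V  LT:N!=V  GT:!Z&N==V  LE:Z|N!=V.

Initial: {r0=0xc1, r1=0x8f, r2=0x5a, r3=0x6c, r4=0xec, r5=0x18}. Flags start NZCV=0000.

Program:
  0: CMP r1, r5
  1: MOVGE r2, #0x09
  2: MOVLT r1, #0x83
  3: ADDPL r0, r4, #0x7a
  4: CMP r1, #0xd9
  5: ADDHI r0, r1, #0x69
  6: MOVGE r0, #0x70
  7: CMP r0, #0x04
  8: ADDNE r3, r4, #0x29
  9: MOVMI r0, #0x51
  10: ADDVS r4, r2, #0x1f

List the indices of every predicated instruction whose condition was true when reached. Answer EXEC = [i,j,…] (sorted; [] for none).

EXEC = [2,3,8]

0: ✓ CMP  NZCV=0011
1: · MOVGE
2: ✓ MOVLT  r1←0x83
3: ✓ ADDPL  r0←0x66
4: ✓ CMP  NZCV=1000
5: · ADDHI
6: · MOVGE
7: ✓ CMP  NZCV=0010
8: ✓ ADDNE  r3←0x15
9: · MOVMI
10: · ADDVS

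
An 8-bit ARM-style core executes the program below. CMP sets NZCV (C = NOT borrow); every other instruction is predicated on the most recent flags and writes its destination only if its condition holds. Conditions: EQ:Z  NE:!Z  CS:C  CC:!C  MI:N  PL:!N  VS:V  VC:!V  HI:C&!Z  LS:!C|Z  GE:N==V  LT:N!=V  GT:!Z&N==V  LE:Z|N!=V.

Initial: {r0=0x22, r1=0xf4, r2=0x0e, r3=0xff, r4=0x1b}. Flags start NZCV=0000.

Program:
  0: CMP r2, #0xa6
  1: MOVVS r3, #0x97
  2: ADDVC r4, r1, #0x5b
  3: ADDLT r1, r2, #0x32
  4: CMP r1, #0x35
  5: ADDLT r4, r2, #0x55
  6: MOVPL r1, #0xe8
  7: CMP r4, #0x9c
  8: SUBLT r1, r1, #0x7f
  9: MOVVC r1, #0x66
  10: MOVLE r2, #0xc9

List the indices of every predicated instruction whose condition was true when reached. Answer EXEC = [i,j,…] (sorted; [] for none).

0: ✓ CMP  NZCV=0000
1: · MOVVS
2: ✓ ADDVC  r4←0x4f
3: · ADDLT
4: ✓ CMP  NZCV=1010
5: ✓ ADDLT  r4←0x63
6: · MOVPL
7: ✓ CMP  NZCV=1001
8: · SUBLT
9: · MOVVC
10: · MOVLE

EXEC = [2,5]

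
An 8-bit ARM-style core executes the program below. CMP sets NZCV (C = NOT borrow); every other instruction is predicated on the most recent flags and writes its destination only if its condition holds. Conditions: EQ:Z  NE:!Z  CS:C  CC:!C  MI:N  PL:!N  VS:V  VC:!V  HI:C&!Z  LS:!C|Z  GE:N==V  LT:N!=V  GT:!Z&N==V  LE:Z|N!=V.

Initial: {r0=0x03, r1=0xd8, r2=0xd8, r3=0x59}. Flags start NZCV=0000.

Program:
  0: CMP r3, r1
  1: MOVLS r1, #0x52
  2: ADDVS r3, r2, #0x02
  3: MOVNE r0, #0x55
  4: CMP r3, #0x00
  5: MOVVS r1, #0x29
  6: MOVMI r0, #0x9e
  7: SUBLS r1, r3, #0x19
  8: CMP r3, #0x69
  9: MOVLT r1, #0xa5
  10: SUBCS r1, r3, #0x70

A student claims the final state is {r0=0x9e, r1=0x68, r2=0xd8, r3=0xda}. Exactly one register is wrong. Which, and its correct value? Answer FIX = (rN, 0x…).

[0] flags=1001 → (cmp)
[1] flags=1001 LS?T → r1=0x52
[2] flags=1001 VS?T → r3=0xda
[3] flags=1001 NE?T → r0=0x55
[4] flags=1010 → (cmp)
[5] flags=1010 VS?F → skip
[6] flags=1010 MI?T → r0=0x9e
[7] flags=1010 LS?F → skip
[8] flags=0011 → (cmp)
[9] flags=0011 LT?T → r1=0xa5
[10] flags=0011 CS?T → r1=0x6a

FIX = (r1, 0x6a)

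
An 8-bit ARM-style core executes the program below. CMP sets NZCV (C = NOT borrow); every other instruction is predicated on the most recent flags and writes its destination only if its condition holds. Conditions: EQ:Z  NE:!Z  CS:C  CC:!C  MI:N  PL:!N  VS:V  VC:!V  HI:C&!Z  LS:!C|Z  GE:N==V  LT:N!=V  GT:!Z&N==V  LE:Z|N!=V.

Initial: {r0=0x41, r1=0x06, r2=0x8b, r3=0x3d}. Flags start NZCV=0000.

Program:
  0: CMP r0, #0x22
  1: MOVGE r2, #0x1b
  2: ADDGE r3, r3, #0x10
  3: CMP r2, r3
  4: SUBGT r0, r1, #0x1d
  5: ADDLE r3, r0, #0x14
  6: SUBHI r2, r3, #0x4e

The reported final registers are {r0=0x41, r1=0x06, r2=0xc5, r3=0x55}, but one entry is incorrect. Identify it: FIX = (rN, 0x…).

0: ✓ CMP  NZCV=0010
1: ✓ MOVGE  r2←0x1b
2: ✓ ADDGE  r3←0x4d
3: ✓ CMP  NZCV=1000
4: · SUBGT
5: ✓ ADDLE  r3←0x55
6: · SUBHI

FIX = (r2, 0x1b)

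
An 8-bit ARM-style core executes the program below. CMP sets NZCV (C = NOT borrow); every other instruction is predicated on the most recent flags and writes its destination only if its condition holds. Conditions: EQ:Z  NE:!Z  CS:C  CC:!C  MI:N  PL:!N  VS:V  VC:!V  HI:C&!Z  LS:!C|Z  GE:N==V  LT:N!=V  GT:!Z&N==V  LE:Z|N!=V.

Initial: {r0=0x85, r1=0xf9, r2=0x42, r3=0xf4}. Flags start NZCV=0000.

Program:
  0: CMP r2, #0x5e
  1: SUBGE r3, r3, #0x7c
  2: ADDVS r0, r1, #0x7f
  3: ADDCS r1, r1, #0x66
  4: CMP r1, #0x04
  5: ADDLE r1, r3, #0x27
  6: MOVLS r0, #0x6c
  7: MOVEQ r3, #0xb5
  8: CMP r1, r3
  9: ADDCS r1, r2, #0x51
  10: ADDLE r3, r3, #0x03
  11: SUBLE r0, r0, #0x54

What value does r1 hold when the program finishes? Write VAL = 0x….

[0] flags=1000 → (cmp)
[1] flags=1000 GE?F → skip
[2] flags=1000 VS?F → skip
[3] flags=1000 CS?F → skip
[4] flags=1010 → (cmp)
[5] flags=1010 LE?T → r1=0x1b
[6] flags=1010 LS?F → skip
[7] flags=1010 EQ?F → skip
[8] flags=0000 → (cmp)
[9] flags=0000 CS?F → skip
[10] flags=0000 LE?F → skip
[11] flags=0000 LE?F → skip

VAL = 0x1b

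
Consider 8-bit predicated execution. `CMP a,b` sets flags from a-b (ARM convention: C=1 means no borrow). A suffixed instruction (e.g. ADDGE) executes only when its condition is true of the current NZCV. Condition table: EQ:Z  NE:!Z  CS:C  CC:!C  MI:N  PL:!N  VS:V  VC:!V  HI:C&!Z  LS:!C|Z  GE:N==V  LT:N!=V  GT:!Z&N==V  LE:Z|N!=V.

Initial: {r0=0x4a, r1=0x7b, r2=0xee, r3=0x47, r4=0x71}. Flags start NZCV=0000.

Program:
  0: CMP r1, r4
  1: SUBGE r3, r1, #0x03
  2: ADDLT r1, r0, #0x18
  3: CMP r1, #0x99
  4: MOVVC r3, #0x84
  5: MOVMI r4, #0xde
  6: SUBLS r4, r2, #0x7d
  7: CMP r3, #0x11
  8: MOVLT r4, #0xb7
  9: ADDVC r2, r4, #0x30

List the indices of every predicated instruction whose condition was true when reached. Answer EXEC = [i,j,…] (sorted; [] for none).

0: ✓ CMP  NZCV=0010
1: ✓ SUBGE  r3←0x78
2: · ADDLT
3: ✓ CMP  NZCV=1001
4: · MOVVC
5: ✓ MOVMI  r4←0xde
6: ✓ SUBLS  r4←0x71
7: ✓ CMP  NZCV=0010
8: · MOVLT
9: ✓ ADDVC  r2←0xa1

EXEC = [1,5,6,9]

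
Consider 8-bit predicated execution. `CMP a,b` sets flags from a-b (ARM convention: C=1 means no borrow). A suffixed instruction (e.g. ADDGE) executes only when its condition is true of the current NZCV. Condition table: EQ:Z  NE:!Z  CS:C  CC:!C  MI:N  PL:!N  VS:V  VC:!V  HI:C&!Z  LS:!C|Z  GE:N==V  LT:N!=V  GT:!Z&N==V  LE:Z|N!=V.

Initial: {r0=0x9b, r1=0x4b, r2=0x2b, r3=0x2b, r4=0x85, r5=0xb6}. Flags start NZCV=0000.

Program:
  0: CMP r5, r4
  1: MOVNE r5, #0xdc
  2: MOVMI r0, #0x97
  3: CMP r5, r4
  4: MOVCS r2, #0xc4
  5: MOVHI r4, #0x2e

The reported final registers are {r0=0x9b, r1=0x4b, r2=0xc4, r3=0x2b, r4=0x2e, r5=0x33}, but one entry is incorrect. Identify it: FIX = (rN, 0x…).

[0] flags=0010 → (cmp)
[1] flags=0010 NE?T → r5=0xdc
[2] flags=0010 MI?F → skip
[3] flags=0010 → (cmp)
[4] flags=0010 CS?T → r2=0xc4
[5] flags=0010 HI?T → r4=0x2e

FIX = (r5, 0xdc)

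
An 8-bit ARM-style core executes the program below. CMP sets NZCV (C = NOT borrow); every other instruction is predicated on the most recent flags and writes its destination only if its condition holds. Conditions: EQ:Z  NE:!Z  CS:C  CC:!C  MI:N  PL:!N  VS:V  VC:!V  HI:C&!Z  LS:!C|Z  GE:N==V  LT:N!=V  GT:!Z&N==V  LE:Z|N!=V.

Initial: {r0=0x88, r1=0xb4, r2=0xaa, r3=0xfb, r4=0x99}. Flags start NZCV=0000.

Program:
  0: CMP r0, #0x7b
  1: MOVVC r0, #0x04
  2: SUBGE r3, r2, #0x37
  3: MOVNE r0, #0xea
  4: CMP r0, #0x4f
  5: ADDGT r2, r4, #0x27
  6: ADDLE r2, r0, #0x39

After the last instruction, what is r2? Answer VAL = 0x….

VAL = 0x23

0: ✓ CMP  NZCV=0011
1: · MOVVC
2: · SUBGE
3: ✓ MOVNE  r0←0xea
4: ✓ CMP  NZCV=1010
5: · ADDGT
6: ✓ ADDLE  r2←0x23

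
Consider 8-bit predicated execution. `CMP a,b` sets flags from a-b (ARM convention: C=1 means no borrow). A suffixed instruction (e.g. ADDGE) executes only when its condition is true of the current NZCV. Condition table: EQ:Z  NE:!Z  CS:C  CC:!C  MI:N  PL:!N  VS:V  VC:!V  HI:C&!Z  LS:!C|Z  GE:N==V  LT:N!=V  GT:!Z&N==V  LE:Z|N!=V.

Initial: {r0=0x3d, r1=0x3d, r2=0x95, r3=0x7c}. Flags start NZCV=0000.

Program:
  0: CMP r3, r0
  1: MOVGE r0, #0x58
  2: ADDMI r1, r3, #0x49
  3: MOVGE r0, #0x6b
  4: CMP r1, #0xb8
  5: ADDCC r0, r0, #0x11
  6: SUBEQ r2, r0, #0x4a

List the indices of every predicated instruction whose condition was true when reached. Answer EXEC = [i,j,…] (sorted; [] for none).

[0] flags=0010 → (cmp)
[1] flags=0010 GE?T → r0=0x58
[2] flags=0010 MI?F → skip
[3] flags=0010 GE?T → r0=0x6b
[4] flags=1001 → (cmp)
[5] flags=1001 CC?T → r0=0x7c
[6] flags=1001 EQ?F → skip

EXEC = [1,3,5]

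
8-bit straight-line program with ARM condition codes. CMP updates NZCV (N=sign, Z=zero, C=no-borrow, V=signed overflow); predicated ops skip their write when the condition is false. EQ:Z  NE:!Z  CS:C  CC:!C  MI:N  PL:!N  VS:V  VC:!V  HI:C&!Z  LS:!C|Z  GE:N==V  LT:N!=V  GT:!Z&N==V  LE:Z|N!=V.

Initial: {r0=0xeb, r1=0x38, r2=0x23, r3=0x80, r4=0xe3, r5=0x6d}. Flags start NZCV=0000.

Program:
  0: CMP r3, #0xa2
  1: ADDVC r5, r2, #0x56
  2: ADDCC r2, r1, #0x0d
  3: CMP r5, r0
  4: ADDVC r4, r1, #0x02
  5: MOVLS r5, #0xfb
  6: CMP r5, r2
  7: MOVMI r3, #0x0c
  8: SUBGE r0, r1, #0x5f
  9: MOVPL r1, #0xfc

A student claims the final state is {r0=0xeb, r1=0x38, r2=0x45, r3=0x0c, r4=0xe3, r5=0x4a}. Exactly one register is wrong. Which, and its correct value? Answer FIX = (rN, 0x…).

FIX = (r5, 0xfb)

0: ✓ CMP  NZCV=1000
1: ✓ ADDVC  r5←0x79
2: ✓ ADDCC  r2←0x45
3: ✓ CMP  NZCV=1001
4: · ADDVC
5: ✓ MOVLS  r5←0xfb
6: ✓ CMP  NZCV=1010
7: ✓ MOVMI  r3←0x0c
8: · SUBGE
9: · MOVPL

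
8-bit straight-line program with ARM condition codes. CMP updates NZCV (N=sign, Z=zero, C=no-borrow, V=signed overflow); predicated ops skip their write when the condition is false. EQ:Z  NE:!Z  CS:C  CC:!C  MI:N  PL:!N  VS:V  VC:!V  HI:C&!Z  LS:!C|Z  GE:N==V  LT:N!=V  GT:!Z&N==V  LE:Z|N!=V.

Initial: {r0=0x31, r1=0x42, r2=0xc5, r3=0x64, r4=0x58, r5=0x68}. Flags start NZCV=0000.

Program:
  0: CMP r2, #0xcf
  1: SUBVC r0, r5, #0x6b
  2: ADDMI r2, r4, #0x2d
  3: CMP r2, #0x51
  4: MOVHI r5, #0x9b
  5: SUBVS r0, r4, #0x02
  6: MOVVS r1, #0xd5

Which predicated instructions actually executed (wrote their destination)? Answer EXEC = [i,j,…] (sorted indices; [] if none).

0: ✓ CMP  NZCV=1000
1: ✓ SUBVC  r0←0xfd
2: ✓ ADDMI  r2←0x85
3: ✓ CMP  NZCV=0011
4: ✓ MOVHI  r5←0x9b
5: ✓ SUBVS  r0←0x56
6: ✓ MOVVS  r1←0xd5

EXEC = [1,2,4,5,6]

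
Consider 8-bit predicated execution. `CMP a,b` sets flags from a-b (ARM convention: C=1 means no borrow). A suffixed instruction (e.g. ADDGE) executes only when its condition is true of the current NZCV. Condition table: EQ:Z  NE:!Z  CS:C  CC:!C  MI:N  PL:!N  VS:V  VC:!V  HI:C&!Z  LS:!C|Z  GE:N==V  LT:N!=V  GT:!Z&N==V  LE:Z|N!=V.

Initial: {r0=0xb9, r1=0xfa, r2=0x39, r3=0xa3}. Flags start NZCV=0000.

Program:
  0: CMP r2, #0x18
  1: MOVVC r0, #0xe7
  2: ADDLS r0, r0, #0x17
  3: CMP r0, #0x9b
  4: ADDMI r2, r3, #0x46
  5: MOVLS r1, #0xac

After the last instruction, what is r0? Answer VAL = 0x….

VAL = 0xe7

0: ✓ CMP  NZCV=0010
1: ✓ MOVVC  r0←0xe7
2: · ADDLS
3: ✓ CMP  NZCV=0010
4: · ADDMI
5: · MOVLS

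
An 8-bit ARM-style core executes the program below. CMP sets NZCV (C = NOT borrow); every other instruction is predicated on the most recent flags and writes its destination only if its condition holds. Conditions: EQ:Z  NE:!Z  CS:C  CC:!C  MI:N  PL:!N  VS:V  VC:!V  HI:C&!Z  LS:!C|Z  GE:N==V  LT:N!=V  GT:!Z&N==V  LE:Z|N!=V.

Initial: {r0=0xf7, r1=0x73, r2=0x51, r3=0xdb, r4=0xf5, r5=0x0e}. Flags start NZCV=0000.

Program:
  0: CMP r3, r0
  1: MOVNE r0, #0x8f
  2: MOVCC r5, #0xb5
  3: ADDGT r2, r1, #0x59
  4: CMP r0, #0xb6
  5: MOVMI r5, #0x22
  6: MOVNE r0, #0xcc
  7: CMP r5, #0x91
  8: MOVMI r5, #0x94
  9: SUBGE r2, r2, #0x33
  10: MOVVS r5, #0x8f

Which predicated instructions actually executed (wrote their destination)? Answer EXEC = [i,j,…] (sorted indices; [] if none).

EXEC = [1,2,5,6,8,9,10]

0: ✓ CMP  NZCV=1000
1: ✓ MOVNE  r0←0x8f
2: ✓ MOVCC  r5←0xb5
3: · ADDGT
4: ✓ CMP  NZCV=1000
5: ✓ MOVMI  r5←0x22
6: ✓ MOVNE  r0←0xcc
7: ✓ CMP  NZCV=1001
8: ✓ MOVMI  r5←0x94
9: ✓ SUBGE  r2←0x1e
10: ✓ MOVVS  r5←0x8f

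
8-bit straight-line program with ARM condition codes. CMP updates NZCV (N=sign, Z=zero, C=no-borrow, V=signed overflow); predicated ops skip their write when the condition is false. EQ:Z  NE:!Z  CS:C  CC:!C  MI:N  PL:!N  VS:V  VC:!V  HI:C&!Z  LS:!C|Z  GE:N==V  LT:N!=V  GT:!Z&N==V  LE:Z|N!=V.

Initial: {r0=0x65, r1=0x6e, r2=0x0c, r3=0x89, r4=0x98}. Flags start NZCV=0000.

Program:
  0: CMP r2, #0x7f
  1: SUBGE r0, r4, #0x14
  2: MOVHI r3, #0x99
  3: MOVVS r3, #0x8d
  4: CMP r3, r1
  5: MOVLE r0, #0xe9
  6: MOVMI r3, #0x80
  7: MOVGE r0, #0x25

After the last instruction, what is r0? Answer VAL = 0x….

0: ✓ CMP  NZCV=1000
1: · SUBGE
2: · MOVHI
3: · MOVVS
4: ✓ CMP  NZCV=0011
5: ✓ MOVLE  r0←0xe9
6: · MOVMI
7: · MOVGE

VAL = 0xe9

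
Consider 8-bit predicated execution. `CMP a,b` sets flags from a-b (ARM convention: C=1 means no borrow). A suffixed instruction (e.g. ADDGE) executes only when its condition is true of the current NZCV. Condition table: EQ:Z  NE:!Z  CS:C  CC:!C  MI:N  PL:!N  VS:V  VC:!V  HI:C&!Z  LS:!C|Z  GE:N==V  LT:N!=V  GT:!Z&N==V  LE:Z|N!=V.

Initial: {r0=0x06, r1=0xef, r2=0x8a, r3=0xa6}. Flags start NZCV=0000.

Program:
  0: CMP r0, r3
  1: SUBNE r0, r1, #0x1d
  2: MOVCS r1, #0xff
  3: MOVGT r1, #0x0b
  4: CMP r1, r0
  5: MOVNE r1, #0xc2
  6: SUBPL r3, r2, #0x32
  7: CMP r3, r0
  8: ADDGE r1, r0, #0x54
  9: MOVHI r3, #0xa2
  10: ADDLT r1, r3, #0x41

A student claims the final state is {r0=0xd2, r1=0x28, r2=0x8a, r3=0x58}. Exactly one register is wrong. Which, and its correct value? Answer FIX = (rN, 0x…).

FIX = (r1, 0x26)

[0] flags=0000 → (cmp)
[1] flags=0000 NE?T → r0=0xd2
[2] flags=0000 CS?F → skip
[3] flags=0000 GT?T → r1=0x0b
[4] flags=0000 → (cmp)
[5] flags=0000 NE?T → r1=0xc2
[6] flags=0000 PL?T → r3=0x58
[7] flags=1001 → (cmp)
[8] flags=1001 GE?T → r1=0x26
[9] flags=1001 HI?F → skip
[10] flags=1001 LT?F → skip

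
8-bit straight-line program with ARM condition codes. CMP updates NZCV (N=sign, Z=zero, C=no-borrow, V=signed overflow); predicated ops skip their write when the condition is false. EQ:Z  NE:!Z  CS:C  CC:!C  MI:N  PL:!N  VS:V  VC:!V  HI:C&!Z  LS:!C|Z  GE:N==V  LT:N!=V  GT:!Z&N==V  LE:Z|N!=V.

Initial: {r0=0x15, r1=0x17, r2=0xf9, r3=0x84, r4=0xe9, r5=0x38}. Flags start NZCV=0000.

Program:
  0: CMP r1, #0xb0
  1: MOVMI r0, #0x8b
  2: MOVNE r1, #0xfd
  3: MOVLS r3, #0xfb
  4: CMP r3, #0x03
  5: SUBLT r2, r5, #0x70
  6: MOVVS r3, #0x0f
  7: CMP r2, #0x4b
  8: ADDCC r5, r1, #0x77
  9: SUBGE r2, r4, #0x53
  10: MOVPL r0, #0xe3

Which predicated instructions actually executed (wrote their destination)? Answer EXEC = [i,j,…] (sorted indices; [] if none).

[0] flags=0000 → (cmp)
[1] flags=0000 MI?F → skip
[2] flags=0000 NE?T → r1=0xfd
[3] flags=0000 LS?T → r3=0xfb
[4] flags=1010 → (cmp)
[5] flags=1010 LT?T → r2=0xc8
[6] flags=1010 VS?F → skip
[7] flags=0011 → (cmp)
[8] flags=0011 CC?F → skip
[9] flags=0011 GE?F → skip
[10] flags=0011 PL?T → r0=0xe3

EXEC = [2,3,5,10]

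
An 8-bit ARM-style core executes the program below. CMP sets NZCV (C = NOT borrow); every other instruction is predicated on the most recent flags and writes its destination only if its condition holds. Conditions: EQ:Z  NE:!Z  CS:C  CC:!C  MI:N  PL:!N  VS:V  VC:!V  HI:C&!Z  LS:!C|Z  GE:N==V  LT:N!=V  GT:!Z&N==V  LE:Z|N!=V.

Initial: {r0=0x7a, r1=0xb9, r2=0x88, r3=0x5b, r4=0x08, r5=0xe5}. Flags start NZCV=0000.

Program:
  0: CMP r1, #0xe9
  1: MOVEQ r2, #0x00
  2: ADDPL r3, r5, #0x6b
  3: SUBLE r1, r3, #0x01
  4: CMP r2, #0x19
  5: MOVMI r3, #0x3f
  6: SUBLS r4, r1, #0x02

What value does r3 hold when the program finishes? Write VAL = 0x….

[0] flags=1000 → (cmp)
[1] flags=1000 EQ?F → skip
[2] flags=1000 PL?F → skip
[3] flags=1000 LE?T → r1=0x5a
[4] flags=0011 → (cmp)
[5] flags=0011 MI?F → skip
[6] flags=0011 LS?F → skip

VAL = 0x5b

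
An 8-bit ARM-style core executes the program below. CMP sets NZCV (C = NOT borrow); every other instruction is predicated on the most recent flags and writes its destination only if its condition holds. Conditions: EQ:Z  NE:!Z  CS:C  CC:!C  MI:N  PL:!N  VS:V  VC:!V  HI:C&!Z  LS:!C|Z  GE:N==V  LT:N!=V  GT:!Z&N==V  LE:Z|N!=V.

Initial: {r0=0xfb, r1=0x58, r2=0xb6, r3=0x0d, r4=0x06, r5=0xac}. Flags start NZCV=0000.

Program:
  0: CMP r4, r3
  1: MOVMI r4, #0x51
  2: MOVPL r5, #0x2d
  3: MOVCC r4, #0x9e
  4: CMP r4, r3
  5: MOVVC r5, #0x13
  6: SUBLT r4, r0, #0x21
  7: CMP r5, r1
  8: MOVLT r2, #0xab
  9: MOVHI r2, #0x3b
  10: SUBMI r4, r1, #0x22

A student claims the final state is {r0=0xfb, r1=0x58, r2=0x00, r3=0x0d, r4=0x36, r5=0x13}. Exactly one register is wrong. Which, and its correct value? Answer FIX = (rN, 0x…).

0: ✓ CMP  NZCV=1000
1: ✓ MOVMI  r4←0x51
2: · MOVPL
3: ✓ MOVCC  r4←0x9e
4: ✓ CMP  NZCV=1010
5: ✓ MOVVC  r5←0x13
6: ✓ SUBLT  r4←0xda
7: ✓ CMP  NZCV=1000
8: ✓ MOVLT  r2←0xab
9: · MOVHI
10: ✓ SUBMI  r4←0x36

FIX = (r2, 0xab)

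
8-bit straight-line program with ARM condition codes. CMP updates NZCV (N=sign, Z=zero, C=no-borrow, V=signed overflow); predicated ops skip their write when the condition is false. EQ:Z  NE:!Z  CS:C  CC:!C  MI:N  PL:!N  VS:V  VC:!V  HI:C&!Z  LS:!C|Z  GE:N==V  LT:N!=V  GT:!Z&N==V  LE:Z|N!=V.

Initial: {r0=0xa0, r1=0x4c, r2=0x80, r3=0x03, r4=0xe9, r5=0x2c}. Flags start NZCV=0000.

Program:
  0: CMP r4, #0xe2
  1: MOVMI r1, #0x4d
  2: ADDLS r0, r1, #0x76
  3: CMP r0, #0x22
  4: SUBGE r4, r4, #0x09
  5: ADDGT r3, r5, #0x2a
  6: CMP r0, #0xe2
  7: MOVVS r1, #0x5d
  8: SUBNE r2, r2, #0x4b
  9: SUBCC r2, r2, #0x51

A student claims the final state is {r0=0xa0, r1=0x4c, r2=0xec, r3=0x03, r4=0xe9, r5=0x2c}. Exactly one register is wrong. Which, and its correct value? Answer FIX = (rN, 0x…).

FIX = (r2, 0xe4)

[0] flags=0010 → (cmp)
[1] flags=0010 MI?F → skip
[2] flags=0010 LS?F → skip
[3] flags=0011 → (cmp)
[4] flags=0011 GE?F → skip
[5] flags=0011 GT?F → skip
[6] flags=1000 → (cmp)
[7] flags=1000 VS?F → skip
[8] flags=1000 NE?T → r2=0x35
[9] flags=1000 CC?T → r2=0xe4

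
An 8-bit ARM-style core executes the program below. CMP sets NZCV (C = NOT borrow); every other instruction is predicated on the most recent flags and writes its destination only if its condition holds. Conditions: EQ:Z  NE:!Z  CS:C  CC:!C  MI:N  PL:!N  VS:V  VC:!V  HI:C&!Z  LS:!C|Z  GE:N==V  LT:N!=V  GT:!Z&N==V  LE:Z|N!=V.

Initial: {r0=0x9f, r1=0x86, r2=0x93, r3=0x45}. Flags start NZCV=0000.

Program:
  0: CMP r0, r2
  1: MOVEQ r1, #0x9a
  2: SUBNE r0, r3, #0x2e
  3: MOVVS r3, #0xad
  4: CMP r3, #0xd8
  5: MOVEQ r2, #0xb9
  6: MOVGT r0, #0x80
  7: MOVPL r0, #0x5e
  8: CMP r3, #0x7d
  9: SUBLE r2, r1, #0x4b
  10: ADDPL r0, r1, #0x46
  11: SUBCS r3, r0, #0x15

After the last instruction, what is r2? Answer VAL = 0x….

VAL = 0x3b

0: ✓ CMP  NZCV=0010
1: · MOVEQ
2: ✓ SUBNE  r0←0x17
3: · MOVVS
4: ✓ CMP  NZCV=0000
5: · MOVEQ
6: ✓ MOVGT  r0←0x80
7: ✓ MOVPL  r0←0x5e
8: ✓ CMP  NZCV=1000
9: ✓ SUBLE  r2←0x3b
10: · ADDPL
11: · SUBCS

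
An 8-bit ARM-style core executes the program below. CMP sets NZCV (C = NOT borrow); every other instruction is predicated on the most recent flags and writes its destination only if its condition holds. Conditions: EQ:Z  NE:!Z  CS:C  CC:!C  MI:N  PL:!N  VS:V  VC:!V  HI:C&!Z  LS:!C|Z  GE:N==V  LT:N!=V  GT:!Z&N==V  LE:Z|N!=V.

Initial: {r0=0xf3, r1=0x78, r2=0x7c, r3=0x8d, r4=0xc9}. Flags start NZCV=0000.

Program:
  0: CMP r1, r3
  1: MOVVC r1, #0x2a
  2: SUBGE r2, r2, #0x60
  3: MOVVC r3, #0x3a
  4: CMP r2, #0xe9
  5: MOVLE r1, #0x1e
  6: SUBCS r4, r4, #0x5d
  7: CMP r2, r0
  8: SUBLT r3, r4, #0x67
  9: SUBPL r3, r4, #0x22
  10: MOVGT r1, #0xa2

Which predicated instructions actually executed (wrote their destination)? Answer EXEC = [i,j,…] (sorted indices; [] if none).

[0] flags=1001 → (cmp)
[1] flags=1001 VC?F → skip
[2] flags=1001 GE?T → r2=0x1c
[3] flags=1001 VC?F → skip
[4] flags=0000 → (cmp)
[5] flags=0000 LE?F → skip
[6] flags=0000 CS?F → skip
[7] flags=0000 → (cmp)
[8] flags=0000 LT?F → skip
[9] flags=0000 PL?T → r3=0xa7
[10] flags=0000 GT?T → r1=0xa2

EXEC = [2,9,10]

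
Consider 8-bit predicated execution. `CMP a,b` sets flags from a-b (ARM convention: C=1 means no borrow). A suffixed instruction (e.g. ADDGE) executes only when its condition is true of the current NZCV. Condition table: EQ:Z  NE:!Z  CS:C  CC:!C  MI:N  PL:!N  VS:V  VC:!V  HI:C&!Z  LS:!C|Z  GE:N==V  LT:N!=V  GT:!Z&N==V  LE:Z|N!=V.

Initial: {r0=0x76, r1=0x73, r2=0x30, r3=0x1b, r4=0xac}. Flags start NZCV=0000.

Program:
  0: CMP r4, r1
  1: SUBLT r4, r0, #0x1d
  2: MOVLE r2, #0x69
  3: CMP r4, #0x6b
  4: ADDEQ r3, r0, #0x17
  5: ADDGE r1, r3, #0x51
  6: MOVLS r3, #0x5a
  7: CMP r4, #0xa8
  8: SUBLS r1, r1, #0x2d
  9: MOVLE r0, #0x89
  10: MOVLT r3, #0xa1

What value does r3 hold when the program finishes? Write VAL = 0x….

0: ✓ CMP  NZCV=0011
1: ✓ SUBLT  r4←0x59
2: ✓ MOVLE  r2←0x69
3: ✓ CMP  NZCV=1000
4: · ADDEQ
5: · ADDGE
6: ✓ MOVLS  r3←0x5a
7: ✓ CMP  NZCV=1001
8: ✓ SUBLS  r1←0x46
9: · MOVLE
10: · MOVLT

VAL = 0x5a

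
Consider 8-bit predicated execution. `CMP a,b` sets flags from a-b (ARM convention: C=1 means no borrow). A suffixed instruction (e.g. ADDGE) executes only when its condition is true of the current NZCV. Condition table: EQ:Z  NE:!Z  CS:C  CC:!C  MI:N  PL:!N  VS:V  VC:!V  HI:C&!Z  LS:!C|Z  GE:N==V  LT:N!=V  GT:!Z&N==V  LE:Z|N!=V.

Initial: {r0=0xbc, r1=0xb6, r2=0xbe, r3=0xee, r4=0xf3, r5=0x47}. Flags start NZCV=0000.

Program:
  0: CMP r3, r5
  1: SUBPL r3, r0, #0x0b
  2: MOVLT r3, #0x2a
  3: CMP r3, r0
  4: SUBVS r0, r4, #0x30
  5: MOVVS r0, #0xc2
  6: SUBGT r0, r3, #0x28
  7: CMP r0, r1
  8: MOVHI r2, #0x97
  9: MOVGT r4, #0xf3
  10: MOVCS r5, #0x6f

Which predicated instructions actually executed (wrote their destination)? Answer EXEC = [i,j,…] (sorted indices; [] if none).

0: ✓ CMP  NZCV=1010
1: · SUBPL
2: ✓ MOVLT  r3←0x2a
3: ✓ CMP  NZCV=0000
4: · SUBVS
5: · MOVVS
6: ✓ SUBGT  r0←0x02
7: ✓ CMP  NZCV=0000
8: · MOVHI
9: ✓ MOVGT  r4←0xf3
10: · MOVCS

EXEC = [2,6,9]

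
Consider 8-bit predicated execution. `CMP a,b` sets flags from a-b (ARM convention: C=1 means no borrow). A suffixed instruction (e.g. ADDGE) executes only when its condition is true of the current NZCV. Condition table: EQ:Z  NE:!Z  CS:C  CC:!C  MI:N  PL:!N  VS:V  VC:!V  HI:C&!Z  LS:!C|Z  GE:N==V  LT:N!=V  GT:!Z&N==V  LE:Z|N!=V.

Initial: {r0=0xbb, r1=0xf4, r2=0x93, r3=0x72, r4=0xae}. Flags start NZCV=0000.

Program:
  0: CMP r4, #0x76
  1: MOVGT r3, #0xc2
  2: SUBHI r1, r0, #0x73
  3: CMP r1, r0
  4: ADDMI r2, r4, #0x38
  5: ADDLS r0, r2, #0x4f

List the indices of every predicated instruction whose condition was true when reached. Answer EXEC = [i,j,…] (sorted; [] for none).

EXEC = [2,4,5]

[0] flags=0011 → (cmp)
[1] flags=0011 GT?F → skip
[2] flags=0011 HI?T → r1=0x48
[3] flags=1001 → (cmp)
[4] flags=1001 MI?T → r2=0xe6
[5] flags=1001 LS?T → r0=0x35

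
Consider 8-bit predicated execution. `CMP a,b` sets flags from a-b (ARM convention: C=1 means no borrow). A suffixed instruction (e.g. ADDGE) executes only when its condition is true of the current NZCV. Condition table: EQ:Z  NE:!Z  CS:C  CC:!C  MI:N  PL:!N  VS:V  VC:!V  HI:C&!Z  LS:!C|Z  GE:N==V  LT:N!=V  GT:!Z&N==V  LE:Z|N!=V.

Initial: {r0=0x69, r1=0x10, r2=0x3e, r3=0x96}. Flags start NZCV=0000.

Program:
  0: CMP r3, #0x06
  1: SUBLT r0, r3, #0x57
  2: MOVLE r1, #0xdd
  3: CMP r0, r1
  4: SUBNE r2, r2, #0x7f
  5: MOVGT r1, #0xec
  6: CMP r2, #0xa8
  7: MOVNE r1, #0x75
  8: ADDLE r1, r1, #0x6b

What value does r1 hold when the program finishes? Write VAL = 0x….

VAL = 0x75

[0] flags=1010 → (cmp)
[1] flags=1010 LT?T → r0=0x3f
[2] flags=1010 LE?T → r1=0xdd
[3] flags=0000 → (cmp)
[4] flags=0000 NE?T → r2=0xbf
[5] flags=0000 GT?T → r1=0xec
[6] flags=0010 → (cmp)
[7] flags=0010 NE?T → r1=0x75
[8] flags=0010 LE?F → skip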